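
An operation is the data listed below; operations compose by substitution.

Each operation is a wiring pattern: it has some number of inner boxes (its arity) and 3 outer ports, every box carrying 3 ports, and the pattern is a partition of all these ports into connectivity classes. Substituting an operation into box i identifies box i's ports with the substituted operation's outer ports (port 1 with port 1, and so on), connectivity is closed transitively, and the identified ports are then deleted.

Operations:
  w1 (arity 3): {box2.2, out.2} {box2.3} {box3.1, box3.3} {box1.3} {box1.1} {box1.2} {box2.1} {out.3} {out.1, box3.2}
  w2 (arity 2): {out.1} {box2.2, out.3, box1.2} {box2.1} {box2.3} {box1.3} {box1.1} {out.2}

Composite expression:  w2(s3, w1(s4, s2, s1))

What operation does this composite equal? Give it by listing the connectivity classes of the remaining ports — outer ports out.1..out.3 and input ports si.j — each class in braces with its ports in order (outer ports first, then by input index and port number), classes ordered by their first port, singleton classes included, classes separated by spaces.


{out.1} {out.2} {out.3, s2.2, s3.2} {s1.1, s1.3} {s1.2} {s2.1} {s2.3} {s3.1} {s3.3} {s4.1} {s4.2} {s4.3}

Substituting into w2 glues patterns; closure does the rest.
stage w1: inputs (s4, s2, s1), connectivity {out.1, s1.2} {out.2, s2.2} {out.3} {s1.1, s1.3} {s2.1} {s2.3} {s4.1} {s4.2} {s4.3}, out.j its boundary
stage w2: inputs (s3, s4, s2, s1), connectivity {out.1} {out.2} {out.3, s2.2, s3.2} {s1.1, s1.3} {s1.2} {s2.1} {s2.3} {s3.1} {s3.3} {s4.1} {s4.2} {s4.3}, out.j its boundary


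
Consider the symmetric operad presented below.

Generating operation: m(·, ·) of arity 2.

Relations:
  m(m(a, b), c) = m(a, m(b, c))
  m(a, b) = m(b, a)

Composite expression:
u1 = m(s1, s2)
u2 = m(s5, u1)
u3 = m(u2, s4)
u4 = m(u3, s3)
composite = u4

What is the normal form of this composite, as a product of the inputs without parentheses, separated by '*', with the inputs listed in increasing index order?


s1 * s2 * s3 * s4 * s5

Shape and order are irrelevant to m; the s-input set decides.
m(s1, s2) reduces to s1 * s2
m(s5, m(s1, s2)) reduces to s5 * s1 * s2
m(m(s5, m(s1, s2)), s4) reduces to s5 * s1 * s2 * s4
m(m(m(s5, m(s1, s2)), s4), s3) reduces to s5 * s1 * s2 * s4 * s3
the factors in increasing index order: s1 * s2 * s3 * s4 * s5


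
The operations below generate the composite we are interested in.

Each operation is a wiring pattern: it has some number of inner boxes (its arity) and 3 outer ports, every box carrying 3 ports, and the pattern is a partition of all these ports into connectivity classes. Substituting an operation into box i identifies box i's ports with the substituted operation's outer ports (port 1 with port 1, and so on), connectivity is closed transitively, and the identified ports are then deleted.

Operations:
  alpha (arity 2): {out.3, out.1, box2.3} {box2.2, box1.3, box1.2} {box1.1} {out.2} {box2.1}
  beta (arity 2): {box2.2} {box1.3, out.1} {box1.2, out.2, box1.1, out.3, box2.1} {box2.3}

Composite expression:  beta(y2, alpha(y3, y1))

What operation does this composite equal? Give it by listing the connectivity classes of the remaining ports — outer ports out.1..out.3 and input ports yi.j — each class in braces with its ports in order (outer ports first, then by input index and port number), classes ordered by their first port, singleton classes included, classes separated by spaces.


{out.1, y2.3} {out.2, out.3, y1.3, y2.1, y2.2} {y1.1} {y1.2, y3.2, y3.3} {y3.1}

Substituting into beta glues patterns; closure does the rest.
the subtree at alpha composes to {out.1, out.3, y1.3} {out.2} {y1.1} {y1.2, y3.2, y3.3} {y3.1} on (y3, y1); out.j = own outer ports
the subtree at beta composes to {out.1, y2.3} {out.2, out.3, y1.3, y2.1, y2.2} {y1.1} {y1.2, y3.2, y3.3} {y3.1} on (y2, y3, y1); out.j = own outer ports


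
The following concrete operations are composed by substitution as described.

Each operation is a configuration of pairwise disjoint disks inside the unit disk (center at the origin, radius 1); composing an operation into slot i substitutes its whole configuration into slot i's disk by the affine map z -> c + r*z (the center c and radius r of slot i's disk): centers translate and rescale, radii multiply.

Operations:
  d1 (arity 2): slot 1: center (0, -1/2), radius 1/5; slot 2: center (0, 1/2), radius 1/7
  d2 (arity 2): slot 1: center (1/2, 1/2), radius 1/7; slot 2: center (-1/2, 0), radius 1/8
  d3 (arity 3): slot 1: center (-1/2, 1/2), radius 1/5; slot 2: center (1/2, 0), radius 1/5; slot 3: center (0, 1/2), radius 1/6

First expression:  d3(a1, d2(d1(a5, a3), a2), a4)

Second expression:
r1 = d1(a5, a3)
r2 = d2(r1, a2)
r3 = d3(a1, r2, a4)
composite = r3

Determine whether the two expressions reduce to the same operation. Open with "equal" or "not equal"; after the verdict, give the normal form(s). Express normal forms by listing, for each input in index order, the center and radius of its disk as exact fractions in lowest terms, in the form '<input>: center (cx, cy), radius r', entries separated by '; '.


equal — both sides give a1: center (-1/2, 1/2), radius 1/5; a2: center (2/5, 0), radius 1/40; a3: center (3/5, 4/35), radius 1/245; a4: center (0, 1/2), radius 1/6; a5: center (3/5, 3/35), radius 1/175

Normal form of the first expression: a1: center (-1/2, 1/2), radius 1/5; a2: center (2/5, 0), radius 1/40; a3: center (3/5, 4/35), radius 1/245; a4: center (0, 1/2), radius 1/6; a5: center (3/5, 3/35), radius 1/175
Normal form of the second expression: a1: center (-1/2, 1/2), radius 1/5; a2: center (2/5, 0), radius 1/40; a3: center (3/5, 4/35), radius 1/245; a4: center (0, 1/2), radius 1/6; a5: center (3/5, 3/35), radius 1/175
The normal forms match — equal.


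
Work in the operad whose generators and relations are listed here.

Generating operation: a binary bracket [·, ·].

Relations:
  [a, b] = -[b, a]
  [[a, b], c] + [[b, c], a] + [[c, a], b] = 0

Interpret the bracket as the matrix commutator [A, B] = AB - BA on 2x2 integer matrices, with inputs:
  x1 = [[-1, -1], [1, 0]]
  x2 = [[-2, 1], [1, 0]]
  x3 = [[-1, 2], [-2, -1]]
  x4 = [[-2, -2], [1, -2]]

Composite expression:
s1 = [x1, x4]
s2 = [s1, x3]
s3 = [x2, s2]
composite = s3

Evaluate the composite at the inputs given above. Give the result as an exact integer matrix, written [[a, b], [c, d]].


[[0, 4], [-4, 0]]

[x1, x4] = [[1, 2], [1, -1]]
[[x1, x4], x3] = [[-6, 4], [4, 6]]
[x2, [[x1, x4], x3]] = [[0, 4], [-4, 0]]


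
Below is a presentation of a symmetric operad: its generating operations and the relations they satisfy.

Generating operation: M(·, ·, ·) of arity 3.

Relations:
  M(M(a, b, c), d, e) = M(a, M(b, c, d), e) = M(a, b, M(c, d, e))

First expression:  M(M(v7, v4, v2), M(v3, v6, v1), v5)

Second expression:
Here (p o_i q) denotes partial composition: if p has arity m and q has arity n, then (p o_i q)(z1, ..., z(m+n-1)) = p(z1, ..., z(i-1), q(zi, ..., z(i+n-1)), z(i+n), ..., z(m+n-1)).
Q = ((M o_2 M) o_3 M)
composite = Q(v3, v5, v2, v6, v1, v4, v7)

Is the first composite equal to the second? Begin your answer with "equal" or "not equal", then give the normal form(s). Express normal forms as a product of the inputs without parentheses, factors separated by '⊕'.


not equal; the first gives v7 ⊕ v4 ⊕ v2 ⊕ v3 ⊕ v6 ⊕ v1 ⊕ v5 and the second v3 ⊕ v5 ⊕ v2 ⊕ v6 ⊕ v1 ⊕ v4 ⊕ v7

The first composite normalizes to v7 ⊕ v4 ⊕ v2 ⊕ v3 ⊕ v6 ⊕ v1 ⊕ v5
The second composite normalizes to v3 ⊕ v5 ⊕ v2 ⊕ v6 ⊕ v1 ⊕ v4 ⊕ v7
Different reductions; not equal.


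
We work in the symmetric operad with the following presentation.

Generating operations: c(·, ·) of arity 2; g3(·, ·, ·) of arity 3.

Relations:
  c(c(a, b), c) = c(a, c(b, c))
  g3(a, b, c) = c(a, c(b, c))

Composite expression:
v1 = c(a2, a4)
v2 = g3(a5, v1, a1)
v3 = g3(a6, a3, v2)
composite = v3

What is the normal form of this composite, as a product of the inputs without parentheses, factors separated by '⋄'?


a6 ⋄ a3 ⋄ a5 ⋄ a2 ⋄ a4 ⋄ a1

Key point: g3 is associative — brackets drop, the a-order remains.
c(a2, a4) reduces to a2 ⋄ a4
g3(a5, c(a2, a4), a1) reduces to a5 ⋄ a2 ⋄ a4 ⋄ a1
g3(a6, a3, g3(a5, c(a2, a4), a1)) reduces to a6 ⋄ a3 ⋄ a5 ⋄ a2 ⋄ a4 ⋄ a1


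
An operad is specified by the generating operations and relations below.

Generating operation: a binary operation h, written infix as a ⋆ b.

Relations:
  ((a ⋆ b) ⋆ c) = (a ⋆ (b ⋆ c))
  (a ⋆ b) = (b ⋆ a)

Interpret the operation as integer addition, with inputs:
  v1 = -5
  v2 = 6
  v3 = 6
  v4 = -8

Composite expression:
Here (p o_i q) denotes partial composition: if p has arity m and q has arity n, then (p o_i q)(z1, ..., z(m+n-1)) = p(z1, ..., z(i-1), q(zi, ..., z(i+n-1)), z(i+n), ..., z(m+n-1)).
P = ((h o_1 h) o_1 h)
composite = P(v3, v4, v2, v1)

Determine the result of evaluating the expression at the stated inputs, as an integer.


(v3 ⋆ v4) = -2
((v3 ⋆ v4) ⋆ v2) = 4
(((v3 ⋆ v4) ⋆ v2) ⋆ v1) = -1

-1


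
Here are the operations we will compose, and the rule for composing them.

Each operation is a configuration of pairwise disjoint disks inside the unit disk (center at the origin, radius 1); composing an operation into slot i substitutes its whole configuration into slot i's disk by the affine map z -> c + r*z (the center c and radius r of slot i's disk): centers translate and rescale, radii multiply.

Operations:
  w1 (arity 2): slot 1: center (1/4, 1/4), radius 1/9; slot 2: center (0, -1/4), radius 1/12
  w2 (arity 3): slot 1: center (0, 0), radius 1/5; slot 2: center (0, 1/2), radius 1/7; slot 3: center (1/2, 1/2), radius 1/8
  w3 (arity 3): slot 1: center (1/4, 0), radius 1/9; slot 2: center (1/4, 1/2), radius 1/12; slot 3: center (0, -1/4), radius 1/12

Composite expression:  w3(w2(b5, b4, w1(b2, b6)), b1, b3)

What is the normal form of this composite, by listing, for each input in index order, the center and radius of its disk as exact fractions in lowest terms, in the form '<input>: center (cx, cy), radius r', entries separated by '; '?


b1: center (1/4, 1/2), radius 1/12; b2: center (89/288, 17/288), radius 1/648; b3: center (0, -1/4), radius 1/12; b4: center (1/4, 1/18), radius 1/63; b5: center (1/4, 0), radius 1/45; b6: center (11/36, 5/96), radius 1/864


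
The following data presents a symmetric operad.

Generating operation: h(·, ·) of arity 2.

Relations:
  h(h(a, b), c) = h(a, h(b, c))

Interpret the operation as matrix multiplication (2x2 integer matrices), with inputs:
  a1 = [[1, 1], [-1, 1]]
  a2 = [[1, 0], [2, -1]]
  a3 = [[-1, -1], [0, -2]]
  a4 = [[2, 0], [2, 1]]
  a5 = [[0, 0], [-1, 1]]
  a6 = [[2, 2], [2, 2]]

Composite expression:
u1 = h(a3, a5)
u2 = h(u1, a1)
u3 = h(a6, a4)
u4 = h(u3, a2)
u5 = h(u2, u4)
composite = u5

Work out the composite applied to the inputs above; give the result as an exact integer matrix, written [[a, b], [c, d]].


[[24, -4], [48, -8]]


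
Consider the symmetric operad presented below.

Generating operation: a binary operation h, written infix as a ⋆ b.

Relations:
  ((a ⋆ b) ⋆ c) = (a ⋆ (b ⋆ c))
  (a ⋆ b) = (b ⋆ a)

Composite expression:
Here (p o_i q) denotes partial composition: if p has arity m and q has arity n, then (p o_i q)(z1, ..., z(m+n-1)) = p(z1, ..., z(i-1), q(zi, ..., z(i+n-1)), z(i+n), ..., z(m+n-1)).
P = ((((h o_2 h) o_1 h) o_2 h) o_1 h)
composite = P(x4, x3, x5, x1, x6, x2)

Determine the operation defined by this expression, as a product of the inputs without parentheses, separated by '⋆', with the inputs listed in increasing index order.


x1 ⋆ x2 ⋆ x3 ⋆ x4 ⋆ x5 ⋆ x6

Reordering under h is free, so list the x-inputs canonically.
(x4 ⋆ x3) spells out as x4 ⋆ x3
(x5 ⋆ x1) spells out as x5 ⋆ x1
((x4 ⋆ x3) ⋆ (x5 ⋆ x1)) spells out as x4 ⋆ x3 ⋆ x5 ⋆ x1
(x6 ⋆ x2) spells out as x6 ⋆ x2
(((x4 ⋆ x3) ⋆ (x5 ⋆ x1)) ⋆ (x6 ⋆ x2)) spells out as x4 ⋆ x3 ⋆ x5 ⋆ x1 ⋆ x6 ⋆ x2
the factors in increasing index order: x1 ⋆ x2 ⋆ x3 ⋆ x4 ⋆ x5 ⋆ x6


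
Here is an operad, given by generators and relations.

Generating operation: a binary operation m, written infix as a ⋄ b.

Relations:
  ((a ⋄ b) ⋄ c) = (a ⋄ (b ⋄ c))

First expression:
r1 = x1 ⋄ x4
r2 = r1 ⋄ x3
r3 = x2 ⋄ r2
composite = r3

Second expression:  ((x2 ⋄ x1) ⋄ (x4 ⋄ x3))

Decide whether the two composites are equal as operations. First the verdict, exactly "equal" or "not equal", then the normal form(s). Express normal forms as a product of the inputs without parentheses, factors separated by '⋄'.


Normal form of the first expression: x2 ⋄ x1 ⋄ x4 ⋄ x3
Normal form of the second expression: x2 ⋄ x1 ⋄ x4 ⋄ x3
The normal forms match — equal.

equal; both compose to x2 ⋄ x1 ⋄ x4 ⋄ x3


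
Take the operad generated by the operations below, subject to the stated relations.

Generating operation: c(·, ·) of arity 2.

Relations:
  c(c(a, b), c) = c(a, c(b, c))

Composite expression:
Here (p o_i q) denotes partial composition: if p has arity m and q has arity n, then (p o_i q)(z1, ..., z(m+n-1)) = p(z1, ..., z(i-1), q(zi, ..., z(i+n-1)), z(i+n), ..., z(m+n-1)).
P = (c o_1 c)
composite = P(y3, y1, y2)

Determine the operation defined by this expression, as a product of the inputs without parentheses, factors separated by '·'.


y3 · y1 · y2

Key point: c is associative — brackets drop, the y-order remains.
c(y3, y1) unparenthesizes to y3 · y1
c(c(y3, y1), y2) unparenthesizes to y3 · y1 · y2


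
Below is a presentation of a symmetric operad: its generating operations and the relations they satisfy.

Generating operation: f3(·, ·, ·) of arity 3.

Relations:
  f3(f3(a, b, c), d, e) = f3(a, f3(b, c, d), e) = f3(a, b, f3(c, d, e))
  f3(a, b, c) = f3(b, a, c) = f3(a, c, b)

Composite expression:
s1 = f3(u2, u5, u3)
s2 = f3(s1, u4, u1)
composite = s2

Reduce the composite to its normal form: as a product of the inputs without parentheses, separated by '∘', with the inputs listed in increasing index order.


u1 ∘ u2 ∘ u3 ∘ u4 ∘ u5

With f3 associative and commutative, the u-input set is all that matters.
f3(u2, u5, u3) collapses to u2 ∘ u5 ∘ u3
f3(f3(u2, u5, u3), u4, u1) collapses to u2 ∘ u5 ∘ u3 ∘ u4 ∘ u1
putting the inputs in ascending order: u1 ∘ u2 ∘ u3 ∘ u4 ∘ u5


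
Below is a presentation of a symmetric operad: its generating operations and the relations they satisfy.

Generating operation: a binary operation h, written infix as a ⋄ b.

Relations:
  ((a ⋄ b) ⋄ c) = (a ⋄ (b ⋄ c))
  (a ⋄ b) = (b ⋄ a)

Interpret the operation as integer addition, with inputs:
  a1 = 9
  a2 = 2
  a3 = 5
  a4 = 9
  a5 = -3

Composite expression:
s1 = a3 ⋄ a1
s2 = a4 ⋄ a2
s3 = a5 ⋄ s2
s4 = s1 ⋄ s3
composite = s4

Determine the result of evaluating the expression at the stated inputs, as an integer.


22

(a3 ⋄ a1) = 14
(a4 ⋄ a2) = 11
(a5 ⋄ (a4 ⋄ a2)) = 8
((a3 ⋄ a1) ⋄ (a5 ⋄ (a4 ⋄ a2))) = 22


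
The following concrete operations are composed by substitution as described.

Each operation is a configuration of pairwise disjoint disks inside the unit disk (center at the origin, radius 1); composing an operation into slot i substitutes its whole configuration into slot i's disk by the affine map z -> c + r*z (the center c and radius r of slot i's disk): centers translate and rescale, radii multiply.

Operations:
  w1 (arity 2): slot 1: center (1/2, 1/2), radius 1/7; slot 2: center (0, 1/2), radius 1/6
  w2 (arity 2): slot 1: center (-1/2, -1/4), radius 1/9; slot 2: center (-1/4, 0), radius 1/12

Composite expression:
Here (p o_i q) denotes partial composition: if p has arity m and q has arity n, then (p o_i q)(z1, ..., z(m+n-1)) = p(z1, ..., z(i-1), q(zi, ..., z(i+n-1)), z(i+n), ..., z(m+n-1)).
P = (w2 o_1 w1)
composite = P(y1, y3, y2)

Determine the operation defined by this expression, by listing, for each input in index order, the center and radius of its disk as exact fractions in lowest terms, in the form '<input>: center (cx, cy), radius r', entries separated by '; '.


Follow each y-input down from w2: c' goes to c + r*c', radius to r*r'.
y1 passes through 2 substitutions, ending at center (-4/9, -7/36), radius 1/63
y3 passes through 2 substitutions, ending at center (-1/2, -7/36), radius 1/54
y2 passes through 1 substitution, ending at center (-1/4, 0), radius 1/12

y1: center (-4/9, -7/36), radius 1/63; y2: center (-1/4, 0), radius 1/12; y3: center (-1/2, -7/36), radius 1/54


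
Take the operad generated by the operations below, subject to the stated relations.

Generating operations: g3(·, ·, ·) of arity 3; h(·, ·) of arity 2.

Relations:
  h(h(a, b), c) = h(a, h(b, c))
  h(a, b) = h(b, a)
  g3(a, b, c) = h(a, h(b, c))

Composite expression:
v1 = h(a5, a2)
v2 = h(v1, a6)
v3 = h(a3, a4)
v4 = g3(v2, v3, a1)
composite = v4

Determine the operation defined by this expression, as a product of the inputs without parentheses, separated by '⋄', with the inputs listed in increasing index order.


a1 ⋄ a2 ⋄ a3 ⋄ a4 ⋄ a5 ⋄ a6


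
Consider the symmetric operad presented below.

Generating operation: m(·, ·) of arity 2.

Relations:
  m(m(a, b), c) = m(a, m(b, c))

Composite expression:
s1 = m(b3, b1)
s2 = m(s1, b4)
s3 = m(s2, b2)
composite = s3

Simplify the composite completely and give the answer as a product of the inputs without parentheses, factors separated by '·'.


All parenthesizations of m agree; list the b-inputs left to right.
m(b3, b1) collapses to b3 · b1
m(m(b3, b1), b4) collapses to b3 · b1 · b4
m(m(m(b3, b1), b4), b2) collapses to b3 · b1 · b4 · b2

b3 · b1 · b4 · b2


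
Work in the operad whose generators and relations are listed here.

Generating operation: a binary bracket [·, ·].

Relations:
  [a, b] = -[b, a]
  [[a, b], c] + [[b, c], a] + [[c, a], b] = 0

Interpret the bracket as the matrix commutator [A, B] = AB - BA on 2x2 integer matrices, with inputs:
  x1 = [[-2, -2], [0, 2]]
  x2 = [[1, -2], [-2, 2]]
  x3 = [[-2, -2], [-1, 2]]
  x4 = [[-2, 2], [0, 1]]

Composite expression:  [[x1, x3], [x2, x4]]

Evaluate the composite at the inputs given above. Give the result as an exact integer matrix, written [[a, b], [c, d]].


[x1, x3] = [[2, 0], [-4, -2]]
[x2, x4] = [[4, -8], [6, -4]]
[[x1, x3], [x2, x4]] = [[-32, -32], [-56, 32]]

[[-32, -32], [-56, 32]]


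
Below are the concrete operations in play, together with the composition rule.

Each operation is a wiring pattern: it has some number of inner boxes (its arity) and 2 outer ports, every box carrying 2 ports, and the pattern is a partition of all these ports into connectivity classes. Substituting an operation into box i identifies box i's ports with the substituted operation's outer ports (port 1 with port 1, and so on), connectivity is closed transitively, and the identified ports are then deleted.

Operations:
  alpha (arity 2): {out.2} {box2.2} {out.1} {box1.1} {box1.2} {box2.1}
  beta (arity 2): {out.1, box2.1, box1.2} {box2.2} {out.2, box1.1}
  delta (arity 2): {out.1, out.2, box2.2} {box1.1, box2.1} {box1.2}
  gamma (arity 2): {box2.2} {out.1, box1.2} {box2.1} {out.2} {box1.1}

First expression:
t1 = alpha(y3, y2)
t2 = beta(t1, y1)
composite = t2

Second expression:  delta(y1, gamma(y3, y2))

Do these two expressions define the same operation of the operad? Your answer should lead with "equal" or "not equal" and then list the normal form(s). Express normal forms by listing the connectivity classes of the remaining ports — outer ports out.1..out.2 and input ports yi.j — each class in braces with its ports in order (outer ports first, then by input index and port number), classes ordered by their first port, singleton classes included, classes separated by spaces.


not equal; first: {out.1, y1.1} {out.2} {y1.2} {y2.1} {y2.2} {y3.1} {y3.2}; second: {out.1, out.2} {y1.1, y3.2} {y1.2} {y2.1} {y2.2} {y3.1}

Normal form of the first expression: {out.1, y1.1} {out.2} {y1.2} {y2.1} {y2.2} {y3.1} {y3.2}
Normal form of the second expression: {out.1, out.2} {y1.1, y3.2} {y1.2} {y2.1} {y2.2} {y3.1}
No match — not equal.


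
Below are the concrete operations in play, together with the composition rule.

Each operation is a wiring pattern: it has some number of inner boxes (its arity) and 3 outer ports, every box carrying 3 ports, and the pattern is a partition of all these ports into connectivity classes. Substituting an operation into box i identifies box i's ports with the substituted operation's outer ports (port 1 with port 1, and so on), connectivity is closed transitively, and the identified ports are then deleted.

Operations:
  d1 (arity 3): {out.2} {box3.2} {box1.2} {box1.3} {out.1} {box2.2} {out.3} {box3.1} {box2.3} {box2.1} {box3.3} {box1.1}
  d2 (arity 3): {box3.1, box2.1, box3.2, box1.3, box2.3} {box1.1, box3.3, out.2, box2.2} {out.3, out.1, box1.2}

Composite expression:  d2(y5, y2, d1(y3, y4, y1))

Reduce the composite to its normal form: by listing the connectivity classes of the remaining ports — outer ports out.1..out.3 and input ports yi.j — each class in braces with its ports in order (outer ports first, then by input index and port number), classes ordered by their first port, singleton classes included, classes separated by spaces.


Substituting into d2 glues patterns; closure does the rest.
d1 over (y3, y4, y1) gives {out.1} {out.2} {out.3} {y1.1} {y1.2} {y1.3} {y3.1} {y3.2} {y3.3} {y4.1} {y4.2} {y4.3}, out.j being that stage's outer ports
d2 over (y5, y2, y3, y4, y1) gives {out.1, out.3, y5.2} {out.2, y2.2, y5.1} {y1.1} {y1.2} {y1.3} {y2.1, y2.3, y5.3} {y3.1} {y3.2} {y3.3} {y4.1} {y4.2} {y4.3}, out.j being that stage's outer ports

{out.1, out.3, y5.2} {out.2, y2.2, y5.1} {y1.1} {y1.2} {y1.3} {y2.1, y2.3, y5.3} {y3.1} {y3.2} {y3.3} {y4.1} {y4.2} {y4.3}


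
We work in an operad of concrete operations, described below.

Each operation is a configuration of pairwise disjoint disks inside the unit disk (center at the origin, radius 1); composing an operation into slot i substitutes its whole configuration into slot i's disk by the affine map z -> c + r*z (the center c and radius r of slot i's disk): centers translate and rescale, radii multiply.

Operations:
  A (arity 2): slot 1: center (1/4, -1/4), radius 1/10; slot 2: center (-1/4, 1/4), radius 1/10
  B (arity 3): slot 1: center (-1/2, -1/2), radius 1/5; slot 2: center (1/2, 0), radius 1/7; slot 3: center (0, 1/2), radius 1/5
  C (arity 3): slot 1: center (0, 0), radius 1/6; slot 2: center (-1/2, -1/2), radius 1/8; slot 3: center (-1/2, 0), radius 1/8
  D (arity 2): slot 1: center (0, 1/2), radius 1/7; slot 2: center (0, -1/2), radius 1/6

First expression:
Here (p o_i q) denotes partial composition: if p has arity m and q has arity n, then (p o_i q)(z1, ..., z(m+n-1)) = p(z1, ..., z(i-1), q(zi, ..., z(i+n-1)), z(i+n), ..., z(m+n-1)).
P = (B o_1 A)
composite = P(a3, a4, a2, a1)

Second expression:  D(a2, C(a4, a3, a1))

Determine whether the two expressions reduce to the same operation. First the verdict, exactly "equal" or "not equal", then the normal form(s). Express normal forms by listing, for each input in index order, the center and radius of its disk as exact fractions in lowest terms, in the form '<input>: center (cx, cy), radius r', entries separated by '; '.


not equal; first: a1: center (0, 1/2), radius 1/5; a2: center (1/2, 0), radius 1/7; a3: center (-9/20, -11/20), radius 1/50; a4: center (-11/20, -9/20), radius 1/50; second: a1: center (-1/12, -1/2), radius 1/48; a2: center (0, 1/2), radius 1/7; a3: center (-1/12, -7/12), radius 1/48; a4: center (0, -1/2), radius 1/36

The first composite normalizes to a1: center (0, 1/2), radius 1/5; a2: center (1/2, 0), radius 1/7; a3: center (-9/20, -11/20), radius 1/50; a4: center (-11/20, -9/20), radius 1/50
The second composite normalizes to a1: center (-1/12, -1/2), radius 1/48; a2: center (0, 1/2), radius 1/7; a3: center (-1/12, -7/12), radius 1/48; a4: center (0, -1/2), radius 1/36
The normal forms differ: not equal.


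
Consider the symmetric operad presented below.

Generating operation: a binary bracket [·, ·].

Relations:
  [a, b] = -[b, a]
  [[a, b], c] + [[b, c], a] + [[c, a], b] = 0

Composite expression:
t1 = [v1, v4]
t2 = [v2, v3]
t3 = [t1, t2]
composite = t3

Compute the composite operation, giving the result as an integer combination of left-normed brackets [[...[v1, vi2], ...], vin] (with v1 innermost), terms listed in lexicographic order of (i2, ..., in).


Left-normed coefficients sit on the v1-initial expansion words.
Composite bracket: [[v1, v4], [v2, v3]]
Under [a, b] = ab - ba we get 8 signed associative words (2^3 = 8).
Coefficients come from the v1-initial words:
  v1v4v2v3 (sign +1) contributes +[[[v1, v4], v2], v3]
  v1v4v3v2 (sign -1) contributes -[[[v1, v4], v3], v2]

[[[v1, v4], v2], v3] - [[[v1, v4], v3], v2]


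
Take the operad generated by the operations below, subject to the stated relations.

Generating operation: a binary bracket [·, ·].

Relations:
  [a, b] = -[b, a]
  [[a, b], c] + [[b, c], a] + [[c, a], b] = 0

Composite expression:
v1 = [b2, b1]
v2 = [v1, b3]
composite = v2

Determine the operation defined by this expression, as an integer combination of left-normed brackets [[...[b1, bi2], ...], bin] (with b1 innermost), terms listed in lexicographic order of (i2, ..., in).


-[[b1, b2], b3]

A multilinear Lie element is pinned by b1-initial words (b1 innermost).
Composite bracket: [[b2, b1], b3]
Each bracket splits as ab - ba, giving 4 signed words (2^2 = 4).
Only words starting with b1 matter:
  word b1b2b3 has sign -1, contributing -[[b1, b2], b3]


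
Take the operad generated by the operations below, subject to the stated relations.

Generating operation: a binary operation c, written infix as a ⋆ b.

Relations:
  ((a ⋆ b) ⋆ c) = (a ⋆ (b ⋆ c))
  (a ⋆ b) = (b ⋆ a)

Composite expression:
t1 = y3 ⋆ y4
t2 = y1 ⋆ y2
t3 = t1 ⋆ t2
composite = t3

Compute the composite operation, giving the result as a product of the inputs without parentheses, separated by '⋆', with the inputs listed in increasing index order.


y1 ⋆ y2 ⋆ y3 ⋆ y4


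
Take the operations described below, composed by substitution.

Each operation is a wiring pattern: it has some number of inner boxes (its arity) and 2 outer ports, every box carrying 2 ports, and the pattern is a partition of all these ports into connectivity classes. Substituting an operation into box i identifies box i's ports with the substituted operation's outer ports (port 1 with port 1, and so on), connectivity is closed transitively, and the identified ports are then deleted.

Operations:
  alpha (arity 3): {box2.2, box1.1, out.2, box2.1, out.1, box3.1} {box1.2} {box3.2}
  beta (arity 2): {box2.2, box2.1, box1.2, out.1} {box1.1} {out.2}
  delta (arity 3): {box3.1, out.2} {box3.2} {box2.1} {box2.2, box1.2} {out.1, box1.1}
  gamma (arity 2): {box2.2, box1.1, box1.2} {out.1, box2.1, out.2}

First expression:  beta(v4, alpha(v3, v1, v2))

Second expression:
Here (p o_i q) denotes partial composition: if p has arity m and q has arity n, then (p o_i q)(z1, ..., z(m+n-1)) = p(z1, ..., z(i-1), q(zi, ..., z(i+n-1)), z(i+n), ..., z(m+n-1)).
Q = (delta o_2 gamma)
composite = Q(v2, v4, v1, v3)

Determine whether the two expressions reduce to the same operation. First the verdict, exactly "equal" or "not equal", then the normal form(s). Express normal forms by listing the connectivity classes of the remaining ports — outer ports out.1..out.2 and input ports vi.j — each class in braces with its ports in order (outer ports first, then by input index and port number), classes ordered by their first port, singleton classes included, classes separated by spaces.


not equal: they reduce to {out.1, v1.1, v1.2, v2.1, v3.1, v4.2} {out.2} {v2.2} {v3.2} {v4.1} and {out.1, v2.1} {out.2, v3.1} {v1.1, v2.2} {v1.2, v4.1, v4.2} {v3.2}

Normal form of the first expression: {out.1, v1.1, v1.2, v2.1, v3.1, v4.2} {out.2} {v2.2} {v3.2} {v4.1}
Normal form of the second expression: {out.1, v2.1} {out.2, v3.1} {v1.1, v2.2} {v1.2, v4.1, v4.2} {v3.2}
Different reductions; not equal.


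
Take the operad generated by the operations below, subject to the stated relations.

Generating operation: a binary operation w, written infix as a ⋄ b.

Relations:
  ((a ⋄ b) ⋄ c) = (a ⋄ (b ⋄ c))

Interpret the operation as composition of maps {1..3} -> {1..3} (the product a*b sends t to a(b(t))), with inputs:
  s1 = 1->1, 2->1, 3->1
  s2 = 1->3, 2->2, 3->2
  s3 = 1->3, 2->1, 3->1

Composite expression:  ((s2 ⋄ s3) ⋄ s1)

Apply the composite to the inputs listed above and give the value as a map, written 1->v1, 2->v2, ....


(s2 ⋄ s3) = 1->2, 2->3, 3->3
((s2 ⋄ s3) ⋄ s1) = 1->2, 2->2, 3->2

1->2, 2->2, 3->2


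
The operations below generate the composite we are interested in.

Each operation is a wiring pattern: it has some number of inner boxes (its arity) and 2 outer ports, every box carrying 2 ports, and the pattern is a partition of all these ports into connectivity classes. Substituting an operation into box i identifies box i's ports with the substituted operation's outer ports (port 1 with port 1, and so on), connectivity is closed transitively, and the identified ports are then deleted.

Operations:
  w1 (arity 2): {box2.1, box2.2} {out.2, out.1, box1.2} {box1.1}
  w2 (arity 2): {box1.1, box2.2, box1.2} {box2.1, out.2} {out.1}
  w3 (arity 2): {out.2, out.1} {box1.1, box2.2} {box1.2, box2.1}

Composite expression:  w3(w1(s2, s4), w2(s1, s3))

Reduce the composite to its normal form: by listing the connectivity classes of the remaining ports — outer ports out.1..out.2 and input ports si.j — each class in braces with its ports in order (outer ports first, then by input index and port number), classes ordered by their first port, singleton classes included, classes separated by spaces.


{out.1, out.2} {s1.1, s1.2, s3.2} {s2.1} {s2.2, s3.1} {s4.1, s4.2}

After gluing at w3, chains via deleted ports link the s-ports.
composing w1 on (s2, s4), with out.j its own outer ports: {out.1, out.2, s2.2} {s2.1} {s4.1, s4.2}
composing w2 on (s1, s3), with out.j its own outer ports: {out.1} {out.2, s3.1} {s1.1, s1.2, s3.2}
composing w3 on (s2, s4, s1, s3), with out.j its own outer ports: {out.1, out.2} {s1.1, s1.2, s3.2} {s2.1} {s2.2, s3.1} {s4.1, s4.2}


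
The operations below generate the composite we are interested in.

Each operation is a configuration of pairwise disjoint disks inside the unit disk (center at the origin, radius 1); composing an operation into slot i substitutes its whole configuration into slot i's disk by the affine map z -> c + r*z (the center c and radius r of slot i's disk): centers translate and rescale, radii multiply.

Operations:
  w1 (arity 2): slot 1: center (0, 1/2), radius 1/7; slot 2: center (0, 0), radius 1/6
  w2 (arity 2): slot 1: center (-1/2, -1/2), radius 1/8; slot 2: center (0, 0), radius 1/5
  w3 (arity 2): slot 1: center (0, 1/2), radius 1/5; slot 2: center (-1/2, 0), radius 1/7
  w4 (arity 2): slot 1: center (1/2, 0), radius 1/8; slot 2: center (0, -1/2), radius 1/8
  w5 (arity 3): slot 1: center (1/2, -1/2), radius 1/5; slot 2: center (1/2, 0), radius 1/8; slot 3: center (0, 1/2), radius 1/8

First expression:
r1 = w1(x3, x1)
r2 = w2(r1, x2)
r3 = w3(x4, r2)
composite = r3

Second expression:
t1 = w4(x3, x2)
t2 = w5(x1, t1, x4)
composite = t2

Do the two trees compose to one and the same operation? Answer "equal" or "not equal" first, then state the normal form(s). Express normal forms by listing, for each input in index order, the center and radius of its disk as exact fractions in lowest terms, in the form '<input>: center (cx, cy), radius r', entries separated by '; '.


not equal; first: x1: center (-4/7, -1/14), radius 1/336; x2: center (-1/2, 0), radius 1/35; x3: center (-4/7, -1/16), radius 1/392; x4: center (0, 1/2), radius 1/5; second: x1: center (1/2, -1/2), radius 1/5; x2: center (1/2, -1/16), radius 1/64; x3: center (9/16, 0), radius 1/64; x4: center (0, 1/2), radius 1/8

In normal form, the first expression is x1: center (-4/7, -1/14), radius 1/336; x2: center (-1/2, 0), radius 1/35; x3: center (-4/7, -1/16), radius 1/392; x4: center (0, 1/2), radius 1/5
In normal form, the second expression is x1: center (1/2, -1/2), radius 1/5; x2: center (1/2, -1/16), radius 1/64; x3: center (9/16, 0), radius 1/64; x4: center (0, 1/2), radius 1/8
Different reductions; not equal.


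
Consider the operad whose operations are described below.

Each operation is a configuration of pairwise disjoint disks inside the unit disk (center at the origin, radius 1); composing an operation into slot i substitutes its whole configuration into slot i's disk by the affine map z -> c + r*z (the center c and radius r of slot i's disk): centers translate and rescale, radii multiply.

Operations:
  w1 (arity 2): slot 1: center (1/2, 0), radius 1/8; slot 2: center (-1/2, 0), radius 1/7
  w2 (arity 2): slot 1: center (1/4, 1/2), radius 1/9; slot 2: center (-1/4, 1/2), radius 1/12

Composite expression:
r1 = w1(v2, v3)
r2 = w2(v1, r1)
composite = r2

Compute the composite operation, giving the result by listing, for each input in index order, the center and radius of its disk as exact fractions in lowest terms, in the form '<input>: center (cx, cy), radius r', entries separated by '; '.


v1: center (1/4, 1/2), radius 1/9; v2: center (-5/24, 1/2), radius 1/96; v3: center (-7/24, 1/2), radius 1/84

Affine substitution under w2: radii multiply and v-centers shift.
tracing v1 down its 1-map path: center (1/4, 1/2), radius 1/9
tracing v2 down its 2-map path: center (-5/24, 1/2), radius 1/96
tracing v3 down its 2-map path: center (-7/24, 1/2), radius 1/84


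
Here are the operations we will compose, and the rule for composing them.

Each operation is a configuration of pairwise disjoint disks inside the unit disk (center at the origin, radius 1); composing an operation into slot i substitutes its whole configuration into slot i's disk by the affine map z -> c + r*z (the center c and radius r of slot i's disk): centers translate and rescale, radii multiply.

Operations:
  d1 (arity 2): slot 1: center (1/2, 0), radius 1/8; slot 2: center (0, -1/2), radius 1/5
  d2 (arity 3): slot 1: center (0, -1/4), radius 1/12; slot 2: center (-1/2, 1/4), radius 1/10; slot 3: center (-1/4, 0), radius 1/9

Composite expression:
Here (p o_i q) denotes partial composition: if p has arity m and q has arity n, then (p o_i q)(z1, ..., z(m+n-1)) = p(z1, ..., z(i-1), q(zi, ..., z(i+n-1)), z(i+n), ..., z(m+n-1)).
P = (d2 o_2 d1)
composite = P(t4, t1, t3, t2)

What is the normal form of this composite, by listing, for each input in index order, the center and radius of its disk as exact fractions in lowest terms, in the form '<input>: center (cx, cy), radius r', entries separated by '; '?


t1: center (-9/20, 1/4), radius 1/80; t2: center (-1/4, 0), radius 1/9; t3: center (-1/2, 1/5), radius 1/50; t4: center (0, -1/4), radius 1/12

Only the slot chain above each t matters under d2; compose those maps.
t4: after 1 affine step, its disk has center (0, -1/4), radius 1/12
t1: after 2 affine steps, its disk has center (-9/20, 1/4), radius 1/80
t3: after 2 affine steps, its disk has center (-1/2, 1/5), radius 1/50
t2: after 1 affine step, its disk has center (-1/4, 0), radius 1/9


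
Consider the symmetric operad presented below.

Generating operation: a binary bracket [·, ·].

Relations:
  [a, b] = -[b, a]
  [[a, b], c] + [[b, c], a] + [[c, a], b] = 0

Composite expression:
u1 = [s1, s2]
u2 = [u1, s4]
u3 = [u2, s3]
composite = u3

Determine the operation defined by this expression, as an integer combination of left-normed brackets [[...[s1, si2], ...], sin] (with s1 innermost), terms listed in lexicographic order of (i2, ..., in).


In the tensor algebra, words opening s1 carry the s1-anchored form.
Composite bracket: [[[s1, s2], s4], s3]
Under [a, b] = ab - ba we get 8 signed associative words (2^3 = 8).
Coefficients come from the s1-initial words:
  from s1s2s4s3, sign +1: term +[[[s1, s2], s4], s3]

[[[s1, s2], s4], s3]


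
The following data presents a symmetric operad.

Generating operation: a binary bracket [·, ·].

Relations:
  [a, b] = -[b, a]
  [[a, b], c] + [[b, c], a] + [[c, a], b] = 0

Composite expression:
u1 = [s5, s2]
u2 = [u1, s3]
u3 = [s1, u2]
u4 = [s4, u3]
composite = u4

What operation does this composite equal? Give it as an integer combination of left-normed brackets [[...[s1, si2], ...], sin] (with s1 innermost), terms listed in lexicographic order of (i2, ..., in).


[[[[s1, s2], s5], s3], s4] - [[[[s1, s3], s2], s5], s4] + [[[[s1, s3], s5], s2], s4] - [[[[s1, s5], s2], s3], s4]

A multilinear Lie element is pinned by s1-initial words (s1 innermost).
Composite bracket: [s4, [s1, [[s5, s2], s3]]]
Full expansion: 16 signed words from ab - ba (2^4 = 16).
Words beginning with s1 determine it all:
  s1s2s5s3s4 appears with sign +1, giving the term +[[[[s1, s2], s5], s3], s4]
  s1s3s2s5s4 appears with sign -1, giving the term -[[[[s1, s3], s2], s5], s4]
  s1s3s5s2s4 appears with sign +1, giving the term +[[[[s1, s3], s5], s2], s4]
  s1s5s2s3s4 appears with sign -1, giving the term -[[[[s1, s5], s2], s3], s4]


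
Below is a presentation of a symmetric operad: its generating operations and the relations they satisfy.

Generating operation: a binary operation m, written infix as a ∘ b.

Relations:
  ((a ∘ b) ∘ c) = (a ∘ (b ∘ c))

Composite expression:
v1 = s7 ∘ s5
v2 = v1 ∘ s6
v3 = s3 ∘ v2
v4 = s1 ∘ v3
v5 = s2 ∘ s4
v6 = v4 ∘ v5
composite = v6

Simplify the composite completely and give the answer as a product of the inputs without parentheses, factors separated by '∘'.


s1 ∘ s3 ∘ s7 ∘ s5 ∘ s6 ∘ s2 ∘ s4

The m-tree's shape is irrelevant; the s-reading-order decides.
(s7 ∘ s5) unparenthesizes to s7 ∘ s5
((s7 ∘ s5) ∘ s6) unparenthesizes to s7 ∘ s5 ∘ s6
(s3 ∘ ((s7 ∘ s5) ∘ s6)) unparenthesizes to s3 ∘ s7 ∘ s5 ∘ s6
(s1 ∘ (s3 ∘ ((s7 ∘ s5) ∘ s6))) unparenthesizes to s1 ∘ s3 ∘ s7 ∘ s5 ∘ s6
(s2 ∘ s4) unparenthesizes to s2 ∘ s4
((s1 ∘ (s3 ∘ ((s7 ∘ s5) ∘ s6))) ∘ (s2 ∘ s4)) unparenthesizes to s1 ∘ s3 ∘ s7 ∘ s5 ∘ s6 ∘ s2 ∘ s4


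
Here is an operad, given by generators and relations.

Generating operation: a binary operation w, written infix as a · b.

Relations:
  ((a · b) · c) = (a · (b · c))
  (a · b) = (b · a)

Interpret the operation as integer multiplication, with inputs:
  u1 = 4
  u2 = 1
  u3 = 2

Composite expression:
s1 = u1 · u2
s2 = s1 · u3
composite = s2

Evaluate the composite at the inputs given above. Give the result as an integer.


(u1 · u2) = 4
((u1 · u2) · u3) = 8

8


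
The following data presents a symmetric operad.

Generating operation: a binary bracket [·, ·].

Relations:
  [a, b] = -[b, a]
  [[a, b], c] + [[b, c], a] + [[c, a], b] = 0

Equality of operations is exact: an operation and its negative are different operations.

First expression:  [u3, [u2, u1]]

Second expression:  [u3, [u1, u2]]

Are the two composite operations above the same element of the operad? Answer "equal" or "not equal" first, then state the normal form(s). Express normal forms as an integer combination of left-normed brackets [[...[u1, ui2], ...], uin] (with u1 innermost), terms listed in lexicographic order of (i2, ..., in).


The first expression, normalized: [[u1, u2], u3]
The second expression, normalized: -[[u1, u2], u3]
They disagree, so not equal.

not equal — first [[u1, u2], u3], second -[[u1, u2], u3]


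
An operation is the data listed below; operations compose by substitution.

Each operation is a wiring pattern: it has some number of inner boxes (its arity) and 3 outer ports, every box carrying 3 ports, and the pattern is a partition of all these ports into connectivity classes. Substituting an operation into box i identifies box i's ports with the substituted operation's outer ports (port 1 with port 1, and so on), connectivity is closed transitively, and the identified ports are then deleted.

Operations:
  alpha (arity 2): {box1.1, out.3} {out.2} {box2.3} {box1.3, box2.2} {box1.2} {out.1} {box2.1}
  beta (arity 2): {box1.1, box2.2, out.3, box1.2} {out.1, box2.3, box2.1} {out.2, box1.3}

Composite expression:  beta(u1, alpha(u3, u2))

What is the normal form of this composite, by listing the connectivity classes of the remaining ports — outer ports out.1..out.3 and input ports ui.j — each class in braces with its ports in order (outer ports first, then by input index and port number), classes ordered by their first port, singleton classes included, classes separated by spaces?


{out.1, u3.1} {out.2, u1.3} {out.3, u1.1, u1.2} {u2.1} {u2.2, u3.3} {u2.3} {u3.2}

Connectivity passes through glued beta-boundaries; trace each wire chain.
alpha over (u3, u2) gives {out.1} {out.2} {out.3, u3.1} {u2.1} {u2.2, u3.3} {u2.3} {u3.2}, out.j being that stage's outer ports
beta over (u1, u3, u2) gives {out.1, u3.1} {out.2, u1.3} {out.3, u1.1, u1.2} {u2.1} {u2.2, u3.3} {u2.3} {u3.2}, out.j being that stage's outer ports
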